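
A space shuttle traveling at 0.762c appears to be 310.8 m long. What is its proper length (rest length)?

Contracted length L = 310.8 m
γ = 1/√(1 - 0.762²) = 1.544
L₀ = γL = 1.544 × 310.8 = 479.9 m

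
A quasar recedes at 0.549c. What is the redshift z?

β = 0.549
(1+β)/(1-β) = 1.549/0.451 = 3.4346
√(3.4346) = 1.8533
z = 1.8533 - 1 = 0.8533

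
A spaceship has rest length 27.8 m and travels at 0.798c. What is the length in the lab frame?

Proper length L₀ = 27.8 m
γ = 1/√(1 - 0.798²) = 1.6593
L = L₀/γ = 27.8/1.6593 = 16.75 m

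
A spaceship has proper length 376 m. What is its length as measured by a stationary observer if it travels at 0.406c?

Proper length L₀ = 376 m
γ = 1/√(1 - 0.406²) = 1.0942
L = L₀/γ = 376/1.0942 = 343.6 m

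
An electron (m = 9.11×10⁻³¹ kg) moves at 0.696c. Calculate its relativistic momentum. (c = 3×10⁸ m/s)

γ = 1/√(1 - 0.696²) = 1.3927
v = 0.696 × 3×10⁸ = 2.088×10⁸ m/s
p = γmv = 1.3927 × 9.11×10⁻³¹ × 2.088×10⁸ = 2.649×10⁻²² kg·m/s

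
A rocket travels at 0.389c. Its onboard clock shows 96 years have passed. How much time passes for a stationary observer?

Proper time Δt₀ = 96 years
γ = 1/√(1 - 0.389²) = 1.085
Δt = γΔt₀ = 1.085 × 96 = 104.2 years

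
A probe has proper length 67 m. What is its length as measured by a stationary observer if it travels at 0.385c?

Proper length L₀ = 67 m
γ = 1/√(1 - 0.385²) = 1.0835
L = L₀/γ = 67/1.0835 = 61.84 m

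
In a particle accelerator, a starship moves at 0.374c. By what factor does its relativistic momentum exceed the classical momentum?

p_rel = γmv, p_class = mv
Ratio = γ = 1/√(1 - 0.374²)
= 1/√(0.860124) = 1.078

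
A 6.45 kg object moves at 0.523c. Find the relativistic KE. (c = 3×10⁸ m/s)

γ = 1/√(1 - 0.523²) = 1.1733
γ - 1 = 0.1733
KE = (γ-1)mc² = 0.1733 × 6.45 × (3×10⁸)² = 1.006×10¹⁷ J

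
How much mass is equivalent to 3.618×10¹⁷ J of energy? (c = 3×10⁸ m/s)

From E = mc², we get m = E/c²
c² = (3×10⁸)² = 9×10¹⁶ m²/s²
m = 3.618×10¹⁷ / 9×10¹⁶ = 4.020 kg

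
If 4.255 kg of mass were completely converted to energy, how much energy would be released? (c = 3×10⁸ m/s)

Using E = mc²:
c² = (3×10⁸)² = 9×10¹⁶ m²/s²
E = 4.255 × 9×10¹⁶ = 3.830×10¹⁷ J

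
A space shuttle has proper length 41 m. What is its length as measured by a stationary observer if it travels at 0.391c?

Proper length L₀ = 41 m
γ = 1/√(1 - 0.391²) = 1.0865
L = L₀/γ = 41/1.0865 = 37.74 m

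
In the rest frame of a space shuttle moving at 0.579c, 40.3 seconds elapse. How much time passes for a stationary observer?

Proper time Δt₀ = 40.3 seconds
γ = 1/√(1 - 0.579²) = 1.2265
Δt = γΔt₀ = 1.2265 × 40.3 = 49.43 seconds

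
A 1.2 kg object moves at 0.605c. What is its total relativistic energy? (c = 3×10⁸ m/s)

γ = 1/√(1 - 0.605²) = 1.256
mc² = 1.2 × (3×10⁸)² = 1.080×10¹⁷ J
E = γmc² = 1.256 × 1.080×10¹⁷ = 1.356×10¹⁷ J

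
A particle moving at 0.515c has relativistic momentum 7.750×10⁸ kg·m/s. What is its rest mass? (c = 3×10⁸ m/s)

γ = 1/√(1 - 0.515²) = 1.1666
v = 0.515 × 3×10⁸ = 1.545×10⁸ m/s
m = p/(γv) = 7.750×10⁸/(1.1666 × 1.545×10⁸) = 4.300 kg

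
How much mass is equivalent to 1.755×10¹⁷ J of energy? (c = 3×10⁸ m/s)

From E = mc², we get m = E/c²
c² = (3×10⁸)² = 9×10¹⁶ m²/s²
m = 1.755×10¹⁷ / 9×10¹⁶ = 1.950 kg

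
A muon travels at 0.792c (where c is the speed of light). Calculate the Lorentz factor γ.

v/c = 0.792, so (v/c)² = 0.627264
1 - (v/c)² = 0.372736
γ = 1/√(0.372736) = 1.638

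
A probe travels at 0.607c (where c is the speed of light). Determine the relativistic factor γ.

v/c = 0.607, so (v/c)² = 0.368449
1 - (v/c)² = 0.631551
γ = 1/√(0.631551) = 1.258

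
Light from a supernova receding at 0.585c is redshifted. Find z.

β = 0.585
(1+β)/(1-β) = 1.585/0.415 = 3.8193
√(3.8193) = 1.9543
z = 1.9543 - 1 = 0.9543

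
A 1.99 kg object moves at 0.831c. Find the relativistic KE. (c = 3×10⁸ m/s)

γ = 1/√(1 - 0.831²) = 1.7977
γ - 1 = 0.7977
KE = (γ-1)mc² = 0.7977 × 1.99 × (3×10⁸)² = 1.429×10¹⁷ J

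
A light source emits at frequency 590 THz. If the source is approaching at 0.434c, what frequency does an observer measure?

β = v/c = 0.434
(1+β)/(1-β) = 1.434/0.566 = 2.5336
Doppler factor = √(2.5336) = 1.5917
f_obs = 590 × 1.5917 = 939.1 THz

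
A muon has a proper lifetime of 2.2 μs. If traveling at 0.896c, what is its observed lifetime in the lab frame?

Proper lifetime τ₀ = 2.2 μs
γ = 1/√(1 - 0.896²) = 2.252
τ = γτ₀ = 2.252 × 2.2 μs = 4.954 μs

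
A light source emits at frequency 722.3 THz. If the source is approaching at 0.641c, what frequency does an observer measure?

β = v/c = 0.641
(1+β)/(1-β) = 1.641/0.359 = 4.571
Doppler factor = √(4.571) = 2.138
f_obs = 722.3 × 2.138 = 1544 THz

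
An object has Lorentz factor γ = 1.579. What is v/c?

From γ = 1/√(1 - v²/c²):
1/γ² = 1/1.579² = 0.4011
v²/c² = 1 - 0.4011 = 0.5989
v/c = √(0.5989) = 0.7739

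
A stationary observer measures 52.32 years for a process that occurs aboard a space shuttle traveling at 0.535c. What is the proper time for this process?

Dilated time Δt = 52.32 years
γ = 1/√(1 - 0.535²) = 1.1836
Δt₀ = Δt/γ = 52.32/1.1836 = 44.20 years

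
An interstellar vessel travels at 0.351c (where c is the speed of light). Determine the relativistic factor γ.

v/c = 0.351, so (v/c)² = 0.123201
1 - (v/c)² = 0.876799
γ = 1/√(0.876799) = 1.068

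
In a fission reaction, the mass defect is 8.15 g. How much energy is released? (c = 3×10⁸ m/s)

Convert mass defect: Δm = 8.15 g = 0.00815 kg
E = Δm·c² = 0.00815 × (3×10⁸)²
= 0.00815 × 9×10¹⁶ = 7.335×10¹⁴ J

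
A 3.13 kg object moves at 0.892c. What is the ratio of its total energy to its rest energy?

E = γmc², E₀ = mc²
E/E₀ = γ = 1/√(1 - 0.892²) = 2.212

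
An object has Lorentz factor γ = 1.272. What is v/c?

From γ = 1/√(1 - v²/c²):
1/γ² = 1/1.272² = 0.6181
v²/c² = 1 - 0.6181 = 0.3819
v/c = √(0.3819) = 0.6180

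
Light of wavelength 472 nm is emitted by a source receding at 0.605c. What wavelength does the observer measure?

β = 0.605
Wavelength Doppler factor = √(1.605/0.395) = √(4.0633) = 2.01576
λ_obs = 472 × 2.01576 = 951.4 nm (redshift)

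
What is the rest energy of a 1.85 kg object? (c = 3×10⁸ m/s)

c² = (3×10⁸)² = 9.000×10¹⁶ m²/s²
E₀ = mc² = 1.85 × 9.000×10¹⁶ = 1.665×10¹⁷ J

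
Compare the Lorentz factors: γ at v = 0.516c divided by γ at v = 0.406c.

γ₁ = 1/√(1 - 0.516²) = 1.167
γ₂ = 1/√(1 - 0.406²) = 1.094
γ₁/γ₂ = 1.167/1.094 = 1.067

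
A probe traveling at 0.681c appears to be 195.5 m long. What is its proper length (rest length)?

Contracted length L = 195.5 m
γ = 1/√(1 - 0.681²) = 1.3656
L₀ = γL = 1.3656 × 195.5 = 267.0 m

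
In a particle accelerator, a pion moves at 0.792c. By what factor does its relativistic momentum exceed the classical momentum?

p_rel = γmv, p_class = mv
Ratio = γ = 1/√(1 - 0.792²)
= 1/√(0.372736) = 1.638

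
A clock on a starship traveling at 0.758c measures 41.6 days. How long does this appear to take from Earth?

Proper time Δt₀ = 41.6 days
γ = 1/√(1 - 0.758²) = 1.5331
Δt = γΔt₀ = 1.5331 × 41.6 = 63.78 days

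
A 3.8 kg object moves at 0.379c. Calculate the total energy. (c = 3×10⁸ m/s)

γ = 1/√(1 - 0.379²) = 1.0806
mc² = 3.8 × (3×10⁸)² = 3.420×10¹⁷ J
E = γmc² = 1.0806 × 3.420×10¹⁷ = 3.696×10¹⁷ J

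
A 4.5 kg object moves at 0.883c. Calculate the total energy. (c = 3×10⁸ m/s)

γ = 1/√(1 - 0.883²) = 2.1305
mc² = 4.5 × (3×10⁸)² = 4.050×10¹⁷ J
E = γmc² = 2.1305 × 4.050×10¹⁷ = 8.629×10¹⁷ J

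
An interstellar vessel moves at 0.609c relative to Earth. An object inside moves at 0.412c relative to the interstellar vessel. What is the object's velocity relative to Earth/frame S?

u = (u' + v)/(1 + u'v/c²)
Numerator: 0.412 + 0.609 = 1.021
Denominator: 1 + 0.250908 = 1.250908
u = 1.021/1.250908 = 0.8162c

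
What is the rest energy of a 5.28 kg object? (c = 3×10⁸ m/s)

c² = (3×10⁸)² = 9.000×10¹⁶ m²/s²
E₀ = mc² = 5.28 × 9.000×10¹⁶ = 4.752×10¹⁷ J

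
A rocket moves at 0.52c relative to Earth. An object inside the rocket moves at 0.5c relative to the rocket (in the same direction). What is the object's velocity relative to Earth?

u = (u' + v)/(1 + u'v/c²)
Numerator: 0.5 + 0.52 = 1.02
Denominator: 1 + 0.26 = 1.26
u = 1.02/1.26 = 0.8095c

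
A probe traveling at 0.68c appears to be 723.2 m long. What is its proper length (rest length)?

Contracted length L = 723.2 m
γ = 1/√(1 - 0.68²) = 1.36386
L₀ = γL = 1.36386 × 723.2 = 986.3 m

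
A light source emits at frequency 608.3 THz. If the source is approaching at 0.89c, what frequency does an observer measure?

β = v/c = 0.89
(1+β)/(1-β) = 1.89/0.11 = 17.18
Doppler factor = √(17.18) = 4.145
f_obs = 608.3 × 4.145 = 2521 THz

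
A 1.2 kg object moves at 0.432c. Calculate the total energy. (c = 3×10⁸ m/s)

γ = 1/√(1 - 0.432²) = 1.109
mc² = 1.2 × (3×10⁸)² = 1.080×10¹⁷ J
E = γmc² = 1.109 × 1.080×10¹⁷ = 1.198×10¹⁷ J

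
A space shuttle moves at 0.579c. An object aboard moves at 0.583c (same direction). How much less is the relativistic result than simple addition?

Classical: u' + v = 0.583 + 0.579 = 1.162c
Relativistic: u = (0.583 + 0.579)/(1 + 0.337557) = 1.162/1.337557 = 0.8687c
Difference: 1.162 - 0.8687 = 0.2933c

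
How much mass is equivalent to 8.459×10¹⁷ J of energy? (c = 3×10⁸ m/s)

From E = mc², we get m = E/c²
c² = (3×10⁸)² = 9×10¹⁶ m²/s²
m = 8.459×10¹⁷ / 9×10¹⁶ = 9.399 kg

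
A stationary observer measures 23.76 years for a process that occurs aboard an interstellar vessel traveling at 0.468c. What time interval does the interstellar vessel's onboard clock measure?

Dilated time Δt = 23.76 years
γ = 1/√(1 - 0.468²) = 1.1316
Δt₀ = Δt/γ = 23.76/1.1316 = 21.00 years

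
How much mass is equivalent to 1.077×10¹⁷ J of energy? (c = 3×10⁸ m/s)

From E = mc², we get m = E/c²
c² = (3×10⁸)² = 9×10¹⁶ m²/s²
m = 1.077×10¹⁷ / 9×10¹⁶ = 1.197 kg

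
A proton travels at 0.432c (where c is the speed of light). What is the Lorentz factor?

v/c = 0.432, so (v/c)² = 0.186624
1 - (v/c)² = 0.813376
γ = 1/√(0.813376) = 1.109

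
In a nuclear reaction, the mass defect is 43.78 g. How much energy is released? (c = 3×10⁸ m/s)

Convert mass defect: Δm = 43.78 g = 0.04378 kg
E = Δm·c² = 0.04378 × (3×10⁸)²
= 0.04378 × 9×10¹⁶ = 3.940×10¹⁵ J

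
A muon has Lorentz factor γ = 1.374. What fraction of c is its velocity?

From γ = 1/√(1 - v²/c²):
1/γ² = 1/1.374² = 0.5297
v²/c² = 1 - 0.5297 = 0.4703
v/c = √(0.4703) = 0.6858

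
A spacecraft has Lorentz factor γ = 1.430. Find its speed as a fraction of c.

From γ = 1/√(1 - v²/c²):
1/γ² = 1/1.430² = 0.4890
v²/c² = 1 - 0.4890 = 0.5110
v/c = √(0.5110) = 0.7148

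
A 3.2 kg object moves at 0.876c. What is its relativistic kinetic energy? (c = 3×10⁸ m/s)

γ = 1/√(1 - 0.876²) = 2.0734
γ - 1 = 1.0734
KE = (γ-1)mc² = 1.0734 × 3.2 × (3×10⁸)² = 3.091×10¹⁷ J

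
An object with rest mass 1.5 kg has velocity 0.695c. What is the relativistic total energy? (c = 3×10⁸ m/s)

γ = 1/√(1 - 0.695²) = 1.391
mc² = 1.5 × (3×10⁸)² = 1.350×10¹⁷ J
E = γmc² = 1.391 × 1.350×10¹⁷ = 1.878×10¹⁷ J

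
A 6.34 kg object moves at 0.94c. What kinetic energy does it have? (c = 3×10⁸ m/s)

γ = 1/√(1 - 0.94²) = 2.931
γ - 1 = 1.931
KE = (γ-1)mc² = 1.931 × 6.34 × (3×10⁸)² = 1.102×10¹⁸ J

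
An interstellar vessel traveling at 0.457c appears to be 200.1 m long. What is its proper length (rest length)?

Contracted length L = 200.1 m
γ = 1/√(1 - 0.457²) = 1.1243
L₀ = γL = 1.1243 × 200.1 = 225.0 m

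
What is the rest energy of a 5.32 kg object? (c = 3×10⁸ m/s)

c² = (3×10⁸)² = 9.000×10¹⁶ m²/s²
E₀ = mc² = 5.32 × 9.000×10¹⁶ = 4.788×10¹⁷ J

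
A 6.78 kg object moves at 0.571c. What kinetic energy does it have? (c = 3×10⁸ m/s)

γ = 1/√(1 - 0.571²) = 1.2181
γ - 1 = 0.2181
KE = (γ-1)mc² = 0.2181 × 6.78 × (3×10⁸)² = 1.331×10¹⁷ J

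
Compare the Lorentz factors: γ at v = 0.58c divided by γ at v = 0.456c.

γ₁ = 1/√(1 - 0.58²) = 1.228
γ₂ = 1/√(1 - 0.456²) = 1.124
γ₁/γ₂ = 1.228/1.124 = 1.093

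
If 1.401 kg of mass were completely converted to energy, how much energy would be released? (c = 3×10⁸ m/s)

Using E = mc²:
c² = (3×10⁸)² = 9×10¹⁶ m²/s²
E = 1.401 × 9×10¹⁶ = 1.261×10¹⁷ J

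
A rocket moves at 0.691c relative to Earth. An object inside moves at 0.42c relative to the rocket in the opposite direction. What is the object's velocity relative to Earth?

Object's velocity in rocket frame is u' = -0.42c
u = (u' + v)/(1 + u'v/c²) = (v - 0.42)/(1 - 0.42·v/c²)
Numerator: 0.691 - 0.42 = 0.271
Denominator: 1 - 0.29022 = 0.70978
u = 0.271/0.70978 = 0.3818c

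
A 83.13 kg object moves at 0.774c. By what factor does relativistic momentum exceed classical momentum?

p_rel = γmv, p_class = mv
Ratio = γ = 1/√(1 - 0.774²) = 1.579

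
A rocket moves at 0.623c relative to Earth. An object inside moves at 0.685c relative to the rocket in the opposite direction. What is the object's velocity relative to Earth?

Object's velocity in rocket frame is u' = -0.685c
u = (u' + v)/(1 + u'v/c²) = (v - 0.685)/(1 - 0.685·v/c²)
Numerator: 0.623 - 0.685 = -0.062
Denominator: 1 - 0.426755 = 0.573245
u = -0.062/0.573245 = -0.1082c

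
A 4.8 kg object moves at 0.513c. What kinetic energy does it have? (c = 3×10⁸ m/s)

γ = 1/√(1 - 0.513²) = 1.16497
γ - 1 = 0.16497
KE = (γ-1)mc² = 0.16497 × 4.8 × (3×10⁸)² = 7.127×10¹⁶ J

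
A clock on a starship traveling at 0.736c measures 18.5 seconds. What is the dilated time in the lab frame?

Proper time Δt₀ = 18.5 seconds
γ = 1/√(1 - 0.736²) = 1.4771
Δt = γΔt₀ = 1.4771 × 18.5 = 27.33 seconds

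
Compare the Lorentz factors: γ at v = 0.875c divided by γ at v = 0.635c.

γ₁ = 1/√(1 - 0.875²) = 2.0656
γ₂ = 1/√(1 - 0.635²) = 1.2945
γ₁/γ₂ = 2.0656/1.2945 = 1.596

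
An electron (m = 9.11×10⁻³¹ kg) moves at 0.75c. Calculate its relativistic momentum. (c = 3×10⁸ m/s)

γ = 1/√(1 - 0.75²) = 1.512
v = 0.75 × 3×10⁸ = 2.250×10⁸ m/s
p = γmv = 1.512 × 9.11×10⁻³¹ × 2.250×10⁸ = 3.099×10⁻²² kg·m/s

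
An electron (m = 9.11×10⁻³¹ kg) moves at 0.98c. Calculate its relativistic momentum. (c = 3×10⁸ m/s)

γ = 1/√(1 - 0.98²) = 5.025
v = 0.98 × 3×10⁸ = 2.940×10⁸ m/s
p = γmv = 5.025 × 9.11×10⁻³¹ × 2.940×10⁸ = 1.346×10⁻²¹ kg·m/s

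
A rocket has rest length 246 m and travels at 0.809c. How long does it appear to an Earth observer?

Proper length L₀ = 246 m
γ = 1/√(1 - 0.809²) = 1.701
L = L₀/γ = 246/1.701 = 144.6 m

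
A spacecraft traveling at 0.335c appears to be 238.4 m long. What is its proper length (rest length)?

Contracted length L = 238.4 m
γ = 1/√(1 - 0.335²) = 1.0613
L₀ = γL = 1.0613 × 238.4 = 253.0 m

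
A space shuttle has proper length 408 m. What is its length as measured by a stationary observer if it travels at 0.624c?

Proper length L₀ = 408 m
γ = 1/√(1 - 0.624²) = 1.280
L = L₀/γ = 408/1.280 = 318.8 m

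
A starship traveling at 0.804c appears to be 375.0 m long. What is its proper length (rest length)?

Contracted length L = 375.0 m
γ = 1/√(1 - 0.804²) = 1.6817
L₀ = γL = 1.6817 × 375.0 = 630.6 m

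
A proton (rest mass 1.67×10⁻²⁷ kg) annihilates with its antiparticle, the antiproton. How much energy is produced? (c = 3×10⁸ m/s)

Both particles have the same rest mass, so total mass = 2m
E = 2m·c² = 2 × 1.67×10⁻²⁷ × (3×10⁸)²
= 2 × 1.67×10⁻²⁷ × 9×10¹⁶
= 3.006×10⁻¹⁰ J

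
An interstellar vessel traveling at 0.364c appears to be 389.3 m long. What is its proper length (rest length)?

Contracted length L = 389.3 m
γ = 1/√(1 - 0.364²) = 1.0737
L₀ = γL = 1.0737 × 389.3 = 418.0 m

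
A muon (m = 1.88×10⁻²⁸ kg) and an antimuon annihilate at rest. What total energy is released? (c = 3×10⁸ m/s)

Both particles have the same rest mass, so total mass = 2m
E = 2m·c² = 2 × 1.88×10⁻²⁸ × (3×10⁸)²
= 2 × 1.88×10⁻²⁸ × 9×10¹⁶
= 3.384×10⁻¹¹ J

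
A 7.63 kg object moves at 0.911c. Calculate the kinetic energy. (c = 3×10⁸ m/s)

γ = 1/√(1 - 0.911²) = 2.4248
γ - 1 = 1.4248
KE = (γ-1)mc² = 1.4248 × 7.63 × (3×10⁸)² = 9.784×10¹⁷ J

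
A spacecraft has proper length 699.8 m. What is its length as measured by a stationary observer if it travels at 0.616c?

Proper length L₀ = 699.8 m
γ = 1/√(1 - 0.616²) = 1.2694
L = L₀/γ = 699.8/1.2694 = 551.3 m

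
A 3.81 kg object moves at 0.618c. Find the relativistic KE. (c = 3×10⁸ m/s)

γ = 1/√(1 - 0.618²) = 1.27198
γ - 1 = 0.27198
KE = (γ-1)mc² = 0.27198 × 3.81 × (3×10⁸)² = 9.326×10¹⁶ J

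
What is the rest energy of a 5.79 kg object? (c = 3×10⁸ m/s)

c² = (3×10⁸)² = 9.000×10¹⁶ m²/s²
E₀ = mc² = 5.79 × 9.000×10¹⁶ = 5.211×10¹⁷ J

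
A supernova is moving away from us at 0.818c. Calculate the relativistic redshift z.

β = 0.818
(1+β)/(1-β) = 1.818/0.182 = 9.989
√(9.989) = 3.161
z = 3.161 - 1 = 2.161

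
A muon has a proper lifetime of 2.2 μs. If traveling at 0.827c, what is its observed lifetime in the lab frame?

Proper lifetime τ₀ = 2.2 μs
γ = 1/√(1 - 0.827²) = 1.7787
τ = γτ₀ = 1.7787 × 2.2 μs = 3.913 μs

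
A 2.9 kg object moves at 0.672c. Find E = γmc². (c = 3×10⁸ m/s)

γ = 1/√(1 - 0.672²) = 1.350
mc² = 2.9 × (3×10⁸)² = 2.610×10¹⁷ J
E = γmc² = 1.350 × 2.610×10¹⁷ = 3.524×10¹⁷ J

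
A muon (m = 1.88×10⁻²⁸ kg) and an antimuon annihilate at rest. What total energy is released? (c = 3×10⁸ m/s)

Both particles have the same rest mass, so total mass = 2m
E = 2m·c² = 2 × 1.88×10⁻²⁸ × (3×10⁸)²
= 2 × 1.88×10⁻²⁸ × 9×10¹⁶
= 3.384×10⁻¹¹ J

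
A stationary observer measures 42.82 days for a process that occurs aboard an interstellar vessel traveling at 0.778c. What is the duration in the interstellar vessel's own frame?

Dilated time Δt = 42.82 days
γ = 1/√(1 - 0.778²) = 1.592
Δt₀ = Δt/γ = 42.82/1.592 = 26.90 days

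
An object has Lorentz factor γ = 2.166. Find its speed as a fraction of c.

From γ = 1/√(1 - v²/c²):
1/γ² = 1/2.166² = 0.21315
v²/c² = 1 - 0.21315 = 0.78685
v/c = √(0.78685) = 0.8870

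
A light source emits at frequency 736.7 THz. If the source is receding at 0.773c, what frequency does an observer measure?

β = v/c = 0.773
(1-β)/(1+β) = 0.227/1.773 = 0.1280
Doppler factor = √(0.1280) = 0.3578
f_obs = 736.7 × 0.3578 = 263.6 THz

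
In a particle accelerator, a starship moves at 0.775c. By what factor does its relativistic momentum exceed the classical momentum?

p_rel = γmv, p_class = mv
Ratio = γ = 1/√(1 - 0.775²)
= 1/√(0.399375) = 1.582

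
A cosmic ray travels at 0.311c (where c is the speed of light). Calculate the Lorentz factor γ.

v/c = 0.311, so (v/c)² = 0.096721
1 - (v/c)² = 0.903279
γ = 1/√(0.903279) = 1.052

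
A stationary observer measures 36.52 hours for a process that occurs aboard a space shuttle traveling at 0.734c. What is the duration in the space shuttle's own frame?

Dilated time Δt = 36.52 hours
γ = 1/√(1 - 0.734²) = 1.4724
Δt₀ = Δt/γ = 36.52/1.4724 = 24.80 hours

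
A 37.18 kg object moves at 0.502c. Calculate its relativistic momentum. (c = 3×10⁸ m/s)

γ = 1/√(1 - 0.502²) = 1.1562
v = 0.502 × 3×10⁸ = 1.506×10⁸ m/s
p = γmv = 1.1562 × 37.18 × 1.506×10⁸ = 6.474×10⁹ kg·m/s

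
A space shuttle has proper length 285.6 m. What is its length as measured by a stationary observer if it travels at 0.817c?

Proper length L₀ = 285.6 m
γ = 1/√(1 - 0.817²) = 1.734
L = L₀/γ = 285.6/1.734 = 164.7 m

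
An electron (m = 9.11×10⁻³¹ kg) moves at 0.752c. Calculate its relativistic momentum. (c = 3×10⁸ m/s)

γ = 1/√(1 - 0.752²) = 1.517
v = 0.752 × 3×10⁸ = 2.256×10⁸ m/s
p = γmv = 1.517 × 9.11×10⁻³¹ × 2.256×10⁸ = 3.118×10⁻²² kg·m/s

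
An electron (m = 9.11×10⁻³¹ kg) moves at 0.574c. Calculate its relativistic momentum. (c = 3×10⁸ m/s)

γ = 1/√(1 - 0.574²) = 1.2212
v = 0.574 × 3×10⁸ = 1.722×10⁸ m/s
p = γmv = 1.2212 × 9.11×10⁻³¹ × 1.722×10⁸ = 1.916×10⁻²² kg·m/s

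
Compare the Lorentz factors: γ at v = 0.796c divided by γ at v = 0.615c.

γ₁ = 1/√(1 - 0.796²) = 1.652
γ₂ = 1/√(1 - 0.615²) = 1.268
γ₁/γ₂ = 1.652/1.268 = 1.303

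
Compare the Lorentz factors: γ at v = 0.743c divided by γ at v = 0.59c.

γ₁ = 1/√(1 - 0.743²) = 1.494
γ₂ = 1/√(1 - 0.59²) = 1.239
γ₁/γ₂ = 1.494/1.239 = 1.206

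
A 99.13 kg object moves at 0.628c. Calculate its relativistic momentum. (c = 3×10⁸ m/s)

γ = 1/√(1 - 0.628²) = 1.285
v = 0.628 × 3×10⁸ = 1.884×10⁸ m/s
p = γmv = 1.285 × 99.13 × 1.884×10⁸ = 2.400×10¹⁰ kg·m/s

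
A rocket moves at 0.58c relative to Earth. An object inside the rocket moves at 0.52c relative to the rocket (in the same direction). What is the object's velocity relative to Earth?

u = (u' + v)/(1 + u'v/c²)
Numerator: 0.52 + 0.58 = 1.1
Denominator: 1 + 0.3016 = 1.3016
u = 1.1/1.3016 = 0.8451c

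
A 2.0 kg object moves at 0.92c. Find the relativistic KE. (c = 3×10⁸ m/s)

γ = 1/√(1 - 0.92²) = 2.5516
γ - 1 = 1.5516
KE = (γ-1)mc² = 1.5516 × 2.0 × (3×10⁸)² = 2.793×10¹⁷ J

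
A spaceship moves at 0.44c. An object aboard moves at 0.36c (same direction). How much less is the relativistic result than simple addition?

Classical: u' + v = 0.36 + 0.44 = 0.8c
Relativistic: u = (0.36 + 0.44)/(1 + 0.1584) = 0.8/1.1584 = 0.6906c
Difference: 0.8 - 0.6906 = 0.1094c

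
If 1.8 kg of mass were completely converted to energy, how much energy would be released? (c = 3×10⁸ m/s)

Using E = mc²:
c² = (3×10⁸)² = 9×10¹⁶ m²/s²
E = 1.8 × 9×10¹⁶ = 1.620×10¹⁷ J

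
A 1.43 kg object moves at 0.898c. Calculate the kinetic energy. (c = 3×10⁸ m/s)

γ = 1/√(1 - 0.898²) = 2.273
γ - 1 = 1.273
KE = (γ-1)mc² = 1.273 × 1.43 × (3×10⁸)² = 1.638×10¹⁷ J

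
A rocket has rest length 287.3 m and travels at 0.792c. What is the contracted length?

Proper length L₀ = 287.3 m
γ = 1/√(1 - 0.792²) = 1.638
L = L₀/γ = 287.3/1.638 = 175.4 m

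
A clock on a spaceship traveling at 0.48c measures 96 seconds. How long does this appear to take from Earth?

Proper time Δt₀ = 96 seconds
γ = 1/√(1 - 0.48²) = 1.140
Δt = γΔt₀ = 1.140 × 96 = 109.4 seconds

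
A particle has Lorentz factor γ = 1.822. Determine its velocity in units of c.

From γ = 1/√(1 - v²/c²):
1/γ² = 1/1.822² = 0.3012
v²/c² = 1 - 0.3012 = 0.6988
v/c = √(0.6988) = 0.8359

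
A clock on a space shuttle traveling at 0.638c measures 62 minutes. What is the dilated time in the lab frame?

Proper time Δt₀ = 62 minutes
γ = 1/√(1 - 0.638²) = 1.29864
Δt = γΔt₀ = 1.29864 × 62 = 80.52 minutes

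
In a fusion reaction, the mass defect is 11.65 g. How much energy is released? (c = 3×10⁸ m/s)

Convert mass defect: Δm = 11.65 g = 0.01165 kg
E = Δm·c² = 0.01165 × (3×10⁸)²
= 0.01165 × 9×10¹⁶ = 1.049×10¹⁵ J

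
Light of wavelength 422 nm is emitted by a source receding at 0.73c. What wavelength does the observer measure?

β = 0.73
Wavelength Doppler factor = √(1.73/0.27) = √(6.407) = 2.531
λ_obs = 422 × 2.531 = 1068 nm (redshift)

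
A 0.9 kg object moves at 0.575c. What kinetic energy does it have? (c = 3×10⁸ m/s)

γ = 1/√(1 - 0.575²) = 1.22226
γ - 1 = 0.22226
KE = (γ-1)mc² = 0.22226 × 0.9 × (3×10⁸)² = 1.800×10¹⁶ J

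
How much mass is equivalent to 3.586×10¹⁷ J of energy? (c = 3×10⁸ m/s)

From E = mc², we get m = E/c²
c² = (3×10⁸)² = 9×10¹⁶ m²/s²
m = 3.586×10¹⁷ / 9×10¹⁶ = 3.984 kg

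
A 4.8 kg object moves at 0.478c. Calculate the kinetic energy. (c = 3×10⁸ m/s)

γ = 1/√(1 - 0.478²) = 1.1385
γ - 1 = 0.1385
KE = (γ-1)mc² = 0.1385 × 4.8 × (3×10⁸)² = 5.983×10¹⁶ J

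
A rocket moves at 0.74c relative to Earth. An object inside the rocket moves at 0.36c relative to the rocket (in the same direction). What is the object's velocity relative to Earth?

u = (u' + v)/(1 + u'v/c²)
Numerator: 0.36 + 0.74 = 1.1
Denominator: 1 + 0.2664 = 1.2664
u = 1.1/1.2664 = 0.8686c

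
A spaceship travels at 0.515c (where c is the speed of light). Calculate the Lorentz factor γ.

v/c = 0.515, so (v/c)² = 0.265225
1 - (v/c)² = 0.734775
γ = 1/√(0.734775) = 1.167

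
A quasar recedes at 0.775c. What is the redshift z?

β = 0.775
(1+β)/(1-β) = 1.775/0.225 = 7.889
√(7.889) = 2.809
z = 2.809 - 1 = 1.809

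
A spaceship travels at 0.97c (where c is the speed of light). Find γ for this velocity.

v/c = 0.97, so (v/c)² = 0.9409
1 - (v/c)² = 0.0591
γ = 1/√(0.0591) = 4.113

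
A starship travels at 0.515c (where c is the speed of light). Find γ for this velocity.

v/c = 0.515, so (v/c)² = 0.265225
1 - (v/c)² = 0.734775
γ = 1/√(0.734775) = 1.167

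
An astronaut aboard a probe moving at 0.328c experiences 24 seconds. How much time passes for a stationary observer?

Proper time Δt₀ = 24 seconds
γ = 1/√(1 - 0.328²) = 1.0586
Δt = γΔt₀ = 1.0586 × 24 = 25.41 seconds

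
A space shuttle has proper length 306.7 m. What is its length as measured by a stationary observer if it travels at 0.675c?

Proper length L₀ = 306.7 m
γ = 1/√(1 - 0.675²) = 1.355
L = L₀/γ = 306.7/1.355 = 226.3 m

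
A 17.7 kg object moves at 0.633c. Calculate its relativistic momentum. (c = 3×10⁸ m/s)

γ = 1/√(1 - 0.633²) = 1.2917
v = 0.633 × 3×10⁸ = 1.899×10⁸ m/s
p = γmv = 1.2917 × 17.7 × 1.899×10⁸ = 4.342×10⁹ kg·m/s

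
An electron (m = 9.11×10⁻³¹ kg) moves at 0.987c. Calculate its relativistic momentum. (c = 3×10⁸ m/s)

γ = 1/√(1 - 0.987²) = 6.222
v = 0.987 × 3×10⁸ = 2.961×10⁸ m/s
p = γmv = 6.222 × 9.11×10⁻³¹ × 2.961×10⁸ = 1.678×10⁻²¹ kg·m/s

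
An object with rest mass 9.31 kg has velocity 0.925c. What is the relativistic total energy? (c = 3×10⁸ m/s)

γ = 1/√(1 - 0.925²) = 2.632
mc² = 9.31 × (3×10⁸)² = 8.379×10¹⁷ J
E = γmc² = 2.632 × 8.379×10¹⁷ = 2.205×10¹⁸ J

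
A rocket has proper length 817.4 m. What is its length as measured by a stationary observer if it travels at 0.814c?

Proper length L₀ = 817.4 m
γ = 1/√(1 - 0.814²) = 1.7216
L = L₀/γ = 817.4/1.7216 = 474.8 m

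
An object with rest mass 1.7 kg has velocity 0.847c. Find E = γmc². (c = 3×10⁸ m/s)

γ = 1/√(1 - 0.847²) = 1.881
mc² = 1.7 × (3×10⁸)² = 1.530×10¹⁷ J
E = γmc² = 1.881 × 1.530×10¹⁷ = 2.878×10¹⁷ J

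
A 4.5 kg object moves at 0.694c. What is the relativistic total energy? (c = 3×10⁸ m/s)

γ = 1/√(1 - 0.694²) = 1.389
mc² = 4.5 × (3×10⁸)² = 4.050×10¹⁷ J
E = γmc² = 1.389 × 4.050×10¹⁷ = 5.625×10¹⁷ J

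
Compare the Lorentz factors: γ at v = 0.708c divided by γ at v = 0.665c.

γ₁ = 1/√(1 - 0.708²) = 1.416
γ₂ = 1/√(1 - 0.665²) = 1.339
γ₁/γ₂ = 1.416/1.339 = 1.058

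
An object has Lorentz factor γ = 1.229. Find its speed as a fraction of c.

From γ = 1/√(1 - v²/c²):
1/γ² = 1/1.229² = 0.6621
v²/c² = 1 - 0.6621 = 0.3379
v/c = √(0.3379) = 0.5813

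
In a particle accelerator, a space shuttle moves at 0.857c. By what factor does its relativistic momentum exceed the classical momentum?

p_rel = γmv, p_class = mv
Ratio = γ = 1/√(1 - 0.857²)
= 1/√(0.265551) = 1.941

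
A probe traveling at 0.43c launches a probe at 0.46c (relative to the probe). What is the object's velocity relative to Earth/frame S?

u = (u' + v)/(1 + u'v/c²)
Numerator: 0.46 + 0.43 = 0.89
Denominator: 1 + 0.1978 = 1.1978
u = 0.89/1.1978 = 0.7430c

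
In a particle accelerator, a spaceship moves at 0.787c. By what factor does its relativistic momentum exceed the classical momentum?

p_rel = γmv, p_class = mv
Ratio = γ = 1/√(1 - 0.787²)
= 1/√(0.380631) = 1.621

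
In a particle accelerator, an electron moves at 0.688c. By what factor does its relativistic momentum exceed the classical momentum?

p_rel = γmv, p_class = mv
Ratio = γ = 1/√(1 - 0.688²)
= 1/√(0.526656) = 1.378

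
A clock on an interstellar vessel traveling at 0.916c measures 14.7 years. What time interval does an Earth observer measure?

Proper time Δt₀ = 14.7 years
γ = 1/√(1 - 0.916²) = 2.4927
Δt = γΔt₀ = 2.4927 × 14.7 = 36.64 years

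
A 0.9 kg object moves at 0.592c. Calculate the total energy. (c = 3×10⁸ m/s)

γ = 1/√(1 - 0.592²) = 1.241
mc² = 0.9 × (3×10⁸)² = 8.100×10¹⁶ J
E = γmc² = 1.241 × 8.100×10¹⁶ = 1.005×10¹⁷ J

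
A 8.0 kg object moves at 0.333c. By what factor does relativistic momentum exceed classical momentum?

p_rel = γmv, p_class = mv
Ratio = γ = 1/√(1 - 0.333²) = 1.061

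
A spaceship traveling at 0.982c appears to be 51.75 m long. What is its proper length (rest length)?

Contracted length L = 51.75 m
γ = 1/√(1 - 0.982²) = 5.294
L₀ = γL = 5.294 × 51.75 = 274.0 m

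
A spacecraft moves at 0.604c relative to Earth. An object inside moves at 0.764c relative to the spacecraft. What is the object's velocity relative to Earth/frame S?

u = (u' + v)/(1 + u'v/c²)
Numerator: 0.764 + 0.604 = 1.368
Denominator: 1 + 0.461456 = 1.461456
u = 1.368/1.461456 = 0.9361c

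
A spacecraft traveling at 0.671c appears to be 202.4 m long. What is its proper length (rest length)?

Contracted length L = 202.4 m
γ = 1/√(1 - 0.671²) = 1.349
L₀ = γL = 1.349 × 202.4 = 273.0 m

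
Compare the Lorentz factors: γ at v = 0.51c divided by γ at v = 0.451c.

γ₁ = 1/√(1 - 0.51²) = 1.163
γ₂ = 1/√(1 - 0.451²) = 1.120
γ₁/γ₂ = 1.163/1.120 = 1.038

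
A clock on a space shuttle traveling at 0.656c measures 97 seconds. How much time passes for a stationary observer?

Proper time Δt₀ = 97 seconds
γ = 1/√(1 - 0.656²) = 1.325
Δt = γΔt₀ = 1.325 × 97 = 128.5 seconds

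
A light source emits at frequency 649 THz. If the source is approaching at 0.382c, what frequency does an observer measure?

β = v/c = 0.382
(1+β)/(1-β) = 1.382/0.618 = 2.2362
Doppler factor = √(2.2362) = 1.4954
f_obs = 649 × 1.4954 = 970.5 THz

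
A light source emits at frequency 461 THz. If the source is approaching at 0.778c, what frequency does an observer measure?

β = v/c = 0.778
(1+β)/(1-β) = 1.778/0.222 = 8.009
Doppler factor = √(8.009) = 2.830
f_obs = 461 × 2.830 = 1305 THz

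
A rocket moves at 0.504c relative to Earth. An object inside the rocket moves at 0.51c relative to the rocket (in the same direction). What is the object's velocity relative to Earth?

u = (u' + v)/(1 + u'v/c²)
Numerator: 0.51 + 0.504 = 1.014
Denominator: 1 + 0.25704 = 1.25704
u = 1.014/1.25704 = 0.8067c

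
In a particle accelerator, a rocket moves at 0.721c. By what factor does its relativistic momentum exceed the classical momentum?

p_rel = γmv, p_class = mv
Ratio = γ = 1/√(1 - 0.721²)
= 1/√(0.480159) = 1.443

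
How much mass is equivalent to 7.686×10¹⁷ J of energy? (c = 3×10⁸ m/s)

From E = mc², we get m = E/c²
c² = (3×10⁸)² = 9×10¹⁶ m²/s²
m = 7.686×10¹⁷ / 9×10¹⁶ = 8.540 kg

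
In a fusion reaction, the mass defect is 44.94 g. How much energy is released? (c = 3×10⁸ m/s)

Convert mass defect: Δm = 44.94 g = 0.04494 kg
E = Δm·c² = 0.04494 × (3×10⁸)²
= 0.04494 × 9×10¹⁶ = 4.045×10¹⁵ J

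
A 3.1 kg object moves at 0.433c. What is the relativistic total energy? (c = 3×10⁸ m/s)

γ = 1/√(1 - 0.433²) = 1.1094
mc² = 3.1 × (3×10⁸)² = 2.790×10¹⁷ J
E = γmc² = 1.1094 × 2.790×10¹⁷ = 3.095×10¹⁷ J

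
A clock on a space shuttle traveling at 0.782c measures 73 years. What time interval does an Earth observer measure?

Proper time Δt₀ = 73 years
γ = 1/√(1 - 0.782²) = 1.604
Δt = γΔt₀ = 1.604 × 73 = 117.1 years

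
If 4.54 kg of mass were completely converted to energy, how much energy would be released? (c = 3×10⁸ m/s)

Using E = mc²:
c² = (3×10⁸)² = 9×10¹⁶ m²/s²
E = 4.54 × 9×10¹⁶ = 4.086×10¹⁷ J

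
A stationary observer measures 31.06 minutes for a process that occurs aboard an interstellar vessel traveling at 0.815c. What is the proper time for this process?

Dilated time Δt = 31.06 minutes
γ = 1/√(1 - 0.815²) = 1.726
Δt₀ = Δt/γ = 31.06/1.726 = 18.00 minutes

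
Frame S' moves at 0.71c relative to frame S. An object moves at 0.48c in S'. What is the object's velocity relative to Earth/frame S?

u = (u' + v)/(1 + u'v/c²)
Numerator: 0.48 + 0.71 = 1.19
Denominator: 1 + 0.3408 = 1.3408
u = 1.19/1.3408 = 0.8875c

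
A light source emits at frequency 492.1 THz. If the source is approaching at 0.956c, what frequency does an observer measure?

β = v/c = 0.956
(1+β)/(1-β) = 1.956/0.044 = 44.45
Doppler factor = √(44.45) = 6.667
f_obs = 492.1 × 6.667 = 3281 THz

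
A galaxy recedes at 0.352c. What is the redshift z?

β = 0.352
(1+β)/(1-β) = 1.352/0.648 = 2.0864
√(2.0864) = 1.4444
z = 1.4444 - 1 = 0.4444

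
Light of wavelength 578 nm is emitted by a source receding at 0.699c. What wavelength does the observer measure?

β = 0.699
Wavelength Doppler factor = √(1.699/0.301) = √(5.645) = 2.376
λ_obs = 578 × 2.376 = 1373 nm (redshift)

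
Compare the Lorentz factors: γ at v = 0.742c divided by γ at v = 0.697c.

γ₁ = 1/√(1 - 0.742²) = 1.492
γ₂ = 1/√(1 - 0.697²) = 1.395
γ₁/γ₂ = 1.492/1.395 = 1.070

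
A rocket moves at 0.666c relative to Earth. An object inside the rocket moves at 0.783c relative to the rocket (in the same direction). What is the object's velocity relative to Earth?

u = (u' + v)/(1 + u'v/c²)
Numerator: 0.783 + 0.666 = 1.449
Denominator: 1 + 0.521478 = 1.521478
u = 1.449/1.521478 = 0.9524c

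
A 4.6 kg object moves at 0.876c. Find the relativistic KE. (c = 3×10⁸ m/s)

γ = 1/√(1 - 0.876²) = 2.0734
γ - 1 = 1.0734
KE = (γ-1)mc² = 1.0734 × 4.6 × (3×10⁸)² = 4.444×10¹⁷ J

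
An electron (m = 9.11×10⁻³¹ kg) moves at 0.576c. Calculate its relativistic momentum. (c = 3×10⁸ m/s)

γ = 1/√(1 - 0.576²) = 1.2233
v = 0.576 × 3×10⁸ = 1.728×10⁸ m/s
p = γmv = 1.2233 × 9.11×10⁻³¹ × 1.728×10⁸ = 1.926×10⁻²² kg·m/s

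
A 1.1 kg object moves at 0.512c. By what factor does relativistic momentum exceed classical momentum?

p_rel = γmv, p_class = mv
Ratio = γ = 1/√(1 - 0.512²) = 1.164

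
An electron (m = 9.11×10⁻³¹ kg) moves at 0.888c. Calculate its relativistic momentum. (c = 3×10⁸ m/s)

γ = 1/√(1 - 0.888²) = 2.1747
v = 0.888 × 3×10⁸ = 2.664×10⁸ m/s
p = γmv = 2.1747 × 9.11×10⁻³¹ × 2.664×10⁸ = 5.278×10⁻²² kg·m/s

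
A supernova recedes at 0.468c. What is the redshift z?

β = 0.468
(1+β)/(1-β) = 1.468/0.532 = 2.7594
√(2.7594) = 1.6611
z = 1.6611 - 1 = 0.6611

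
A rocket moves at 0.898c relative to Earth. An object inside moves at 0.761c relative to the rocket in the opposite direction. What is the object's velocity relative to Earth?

Object's velocity in rocket frame is u' = -0.761c
u = (u' + v)/(1 + u'v/c²) = (v - 0.761)/(1 - 0.761·v/c²)
Numerator: 0.898 - 0.761 = 0.137
Denominator: 1 - 0.683378 = 0.316622
u = 0.137/0.316622 = 0.4327c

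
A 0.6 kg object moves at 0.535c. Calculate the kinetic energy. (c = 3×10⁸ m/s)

γ = 1/√(1 - 0.535²) = 1.18364
γ - 1 = 0.18364
KE = (γ-1)mc² = 0.18364 × 0.6 × (3×10⁸)² = 9.917×10¹⁵ J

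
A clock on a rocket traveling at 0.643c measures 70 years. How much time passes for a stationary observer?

Proper time Δt₀ = 70 years
γ = 1/√(1 - 0.643²) = 1.3057
Δt = γΔt₀ = 1.3057 × 70 = 91.40 years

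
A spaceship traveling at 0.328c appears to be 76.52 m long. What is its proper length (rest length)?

Contracted length L = 76.52 m
γ = 1/√(1 - 0.328²) = 1.0586
L₀ = γL = 1.0586 × 76.52 = 81.00 m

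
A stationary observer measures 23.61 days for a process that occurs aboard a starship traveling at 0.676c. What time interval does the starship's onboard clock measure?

Dilated time Δt = 23.61 days
γ = 1/√(1 - 0.676²) = 1.357
Δt₀ = Δt/γ = 23.61/1.357 = 17.40 days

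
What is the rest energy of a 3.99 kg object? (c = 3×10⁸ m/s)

c² = (3×10⁸)² = 9.000×10¹⁶ m²/s²
E₀ = mc² = 3.99 × 9.000×10¹⁶ = 3.591×10¹⁷ J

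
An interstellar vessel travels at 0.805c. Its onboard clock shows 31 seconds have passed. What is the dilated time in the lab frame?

Proper time Δt₀ = 31 seconds
γ = 1/√(1 - 0.805²) = 1.6856
Δt = γΔt₀ = 1.6856 × 31 = 52.25 seconds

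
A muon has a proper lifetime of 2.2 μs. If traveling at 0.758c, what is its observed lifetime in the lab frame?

Proper lifetime τ₀ = 2.2 μs
γ = 1/√(1 - 0.758²) = 1.533
τ = γτ₀ = 1.533 × 2.2 μs = 3.373 μs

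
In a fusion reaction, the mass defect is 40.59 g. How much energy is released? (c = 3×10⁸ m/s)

Convert mass defect: Δm = 40.59 g = 0.04059 kg
E = Δm·c² = 0.04059 × (3×10⁸)²
= 0.04059 × 9×10¹⁶ = 3.653×10¹⁵ J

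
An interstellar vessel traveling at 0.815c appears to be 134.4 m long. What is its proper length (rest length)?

Contracted length L = 134.4 m
γ = 1/√(1 - 0.815²) = 1.7257
L₀ = γL = 1.7257 × 134.4 = 231.9 m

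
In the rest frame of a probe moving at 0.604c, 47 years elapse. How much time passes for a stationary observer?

Proper time Δt₀ = 47 years
γ = 1/√(1 - 0.604²) = 1.2547
Δt = γΔt₀ = 1.2547 × 47 = 58.97 years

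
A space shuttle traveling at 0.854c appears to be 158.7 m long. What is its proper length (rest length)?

Contracted length L = 158.7 m
γ = 1/√(1 - 0.854²) = 1.922
L₀ = γL = 1.922 × 158.7 = 305.0 m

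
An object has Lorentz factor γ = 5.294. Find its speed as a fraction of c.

From γ = 1/√(1 - v²/c²):
1/γ² = 1/5.294² = 0.03568
v²/c² = 1 - 0.03568 = 0.9643
v/c = √(0.9643) = 0.9820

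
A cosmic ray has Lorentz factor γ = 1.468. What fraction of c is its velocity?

From γ = 1/√(1 - v²/c²):
1/γ² = 1/1.468² = 0.4640
v²/c² = 1 - 0.4640 = 0.5360
v/c = √(0.5360) = 0.7321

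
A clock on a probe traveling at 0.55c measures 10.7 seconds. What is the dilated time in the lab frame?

Proper time Δt₀ = 10.7 seconds
γ = 1/√(1 - 0.55²) = 1.197
Δt = γΔt₀ = 1.197 × 10.7 = 12.81 seconds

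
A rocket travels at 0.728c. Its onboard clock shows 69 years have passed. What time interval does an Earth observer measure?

Proper time Δt₀ = 69 years
γ = 1/√(1 - 0.728²) = 1.4586
Δt = γΔt₀ = 1.4586 × 69 = 100.6 years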